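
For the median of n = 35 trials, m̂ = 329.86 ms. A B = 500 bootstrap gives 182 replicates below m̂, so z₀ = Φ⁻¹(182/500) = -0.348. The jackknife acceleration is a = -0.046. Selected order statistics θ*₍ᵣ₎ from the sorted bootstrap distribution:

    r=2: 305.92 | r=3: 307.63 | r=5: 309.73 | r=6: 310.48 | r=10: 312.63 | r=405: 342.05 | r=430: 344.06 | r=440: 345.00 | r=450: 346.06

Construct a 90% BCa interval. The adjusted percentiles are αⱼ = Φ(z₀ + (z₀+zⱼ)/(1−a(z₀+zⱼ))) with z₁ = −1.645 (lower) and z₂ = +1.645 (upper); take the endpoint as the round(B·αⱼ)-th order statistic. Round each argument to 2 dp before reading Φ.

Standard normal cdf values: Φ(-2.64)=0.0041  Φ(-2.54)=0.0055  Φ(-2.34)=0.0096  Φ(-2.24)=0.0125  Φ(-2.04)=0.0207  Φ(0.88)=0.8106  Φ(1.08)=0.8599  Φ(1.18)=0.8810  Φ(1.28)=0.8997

(307.63, 342.05)

Lower: z₀ + z₁ = -0.348 + (-1.645) = -1.993; 1 − a(z₀+z₁) = 1 − (-0.046)(-1.993) = 0.9083; argument = -0.348 + (-1.993)/0.9083 = -2.5422 → -2.54.
α₁ = Φ(-2.54) = 0.0055; rank = round(500 × 0.0055) = 3; θ*₍3₎ = 307.63.
Upper: z₀ + z₂ = 1.297; 1 − a(z₀+z₂) = 1.0597; argument = 0.8760 → 0.88; α₂ = 0.8106; rank = 405; θ*₍405₎ = 342.05.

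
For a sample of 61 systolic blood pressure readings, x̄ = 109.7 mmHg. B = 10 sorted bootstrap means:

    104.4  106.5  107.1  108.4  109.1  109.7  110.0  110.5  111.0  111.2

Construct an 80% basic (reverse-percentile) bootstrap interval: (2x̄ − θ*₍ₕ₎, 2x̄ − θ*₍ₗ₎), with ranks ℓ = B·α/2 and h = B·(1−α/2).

Percentile endpoints at ranks 1 and 9: θ*₍1₎ = 104.4, θ*₍9₎ = 111.0.
Basic interval reflects these around x̄:
  lower = 2 × 109.7 − 111.0 = 108.4
  upper = 2 × 109.7 − 104.4 = 115.0

(108.4, 115.0)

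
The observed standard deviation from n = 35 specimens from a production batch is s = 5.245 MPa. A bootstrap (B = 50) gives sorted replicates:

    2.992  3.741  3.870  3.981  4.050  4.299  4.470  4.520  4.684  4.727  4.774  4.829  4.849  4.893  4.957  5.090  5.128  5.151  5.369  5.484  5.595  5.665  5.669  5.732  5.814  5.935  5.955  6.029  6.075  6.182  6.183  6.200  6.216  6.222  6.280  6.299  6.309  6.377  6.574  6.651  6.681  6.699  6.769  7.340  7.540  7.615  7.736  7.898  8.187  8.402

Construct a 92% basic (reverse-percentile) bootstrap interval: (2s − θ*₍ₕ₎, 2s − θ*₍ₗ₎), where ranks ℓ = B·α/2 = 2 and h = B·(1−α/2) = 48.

Percentile endpoints at ranks 2 and 48: θ*₍2₎ = 3.741, θ*₍48₎ = 7.898.
Basic interval reflects these around s:
  lower = 2 × 5.245 − 7.898 = 2.592
  upper = 2 × 5.245 − 3.741 = 6.749

(2.592, 6.749)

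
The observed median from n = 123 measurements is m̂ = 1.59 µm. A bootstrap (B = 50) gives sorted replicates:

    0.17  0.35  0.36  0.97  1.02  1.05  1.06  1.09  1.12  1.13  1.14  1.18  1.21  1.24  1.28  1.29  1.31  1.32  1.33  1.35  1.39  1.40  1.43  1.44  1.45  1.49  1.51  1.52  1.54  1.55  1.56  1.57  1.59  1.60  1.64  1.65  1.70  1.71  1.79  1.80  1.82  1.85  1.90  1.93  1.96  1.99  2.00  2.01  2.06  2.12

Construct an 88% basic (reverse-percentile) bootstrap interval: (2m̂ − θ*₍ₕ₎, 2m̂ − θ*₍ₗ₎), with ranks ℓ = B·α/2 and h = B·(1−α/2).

Percentile endpoints at ranks 3 and 47: θ*₍3₎ = 0.36, θ*₍47₎ = 2.00.
Basic interval reflects these around m̂:
  lower = 2 × 1.59 − 2.00 = 1.18
  upper = 2 × 1.59 − 0.36 = 2.82

(1.18, 2.82)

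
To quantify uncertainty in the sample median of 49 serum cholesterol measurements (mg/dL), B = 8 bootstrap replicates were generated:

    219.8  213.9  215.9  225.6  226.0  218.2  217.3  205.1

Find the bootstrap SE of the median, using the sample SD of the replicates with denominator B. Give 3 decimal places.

SE* = 6.251

Bootstrap SE is the standard deviation of the 8 replicate medians.
Mean of replicates: (219.8 + 213.9 + 215.9 + 225.6 + 226.0 + 218.2 + 217.3 + 205.1) / 8 = 1741.8000 / 8 = 217.7250
Sum of squared deviations: (+2.0750)² + (−3.8250)² + (−1.8250)² + (+7.8750)² + (+8.2750)² + (+0.4750)² + (−0.4250)² + (−12.6250)² = 312.5550
Variance = 312.5550 / 8 = 39.0694
SE* = √39.0694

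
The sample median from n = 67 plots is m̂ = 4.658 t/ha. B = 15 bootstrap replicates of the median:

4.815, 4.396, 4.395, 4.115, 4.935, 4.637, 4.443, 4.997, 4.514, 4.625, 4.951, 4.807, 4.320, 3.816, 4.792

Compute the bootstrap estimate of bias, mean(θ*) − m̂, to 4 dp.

mean(θ*) = (4.815 + 4.396 + 4.395 + 4.115 + 4.935 + 4.637 + 4.443 + 4.997 + 4.514 + 4.625 + 4.951 + 4.807 + 4.320 + 3.816 + 4.792) / 15 = 4.57053
bias = 4.57053 − 4.658

bias = −0.0875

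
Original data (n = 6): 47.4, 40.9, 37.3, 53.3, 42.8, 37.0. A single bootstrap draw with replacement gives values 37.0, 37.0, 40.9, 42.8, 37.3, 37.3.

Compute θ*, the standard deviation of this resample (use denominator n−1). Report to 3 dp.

Mean = 38.7167; sum of squared deviations = 31.3483
s² = 31.3483 / 5 = 6.2697
s = √6.2697 = 2.504

θ* = 2.504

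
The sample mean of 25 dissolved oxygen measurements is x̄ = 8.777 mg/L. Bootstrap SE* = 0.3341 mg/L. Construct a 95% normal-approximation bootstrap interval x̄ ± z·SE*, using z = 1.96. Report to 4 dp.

Margin = 1.96 × 0.3341 = 0.65484
Interval: 8.777 ± 0.65484

(8.1222, 9.4318)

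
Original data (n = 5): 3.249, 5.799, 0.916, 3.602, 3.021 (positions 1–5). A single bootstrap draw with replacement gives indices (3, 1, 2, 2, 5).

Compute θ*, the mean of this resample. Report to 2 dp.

θ* = 3.76

Resample values: 0.916, 3.249, 5.799, 5.799, 3.021.
Mean = (0.916 + 3.249 + 5.799 + 5.799 + 3.021) / 5 = 18.7840 / 5 = 3.76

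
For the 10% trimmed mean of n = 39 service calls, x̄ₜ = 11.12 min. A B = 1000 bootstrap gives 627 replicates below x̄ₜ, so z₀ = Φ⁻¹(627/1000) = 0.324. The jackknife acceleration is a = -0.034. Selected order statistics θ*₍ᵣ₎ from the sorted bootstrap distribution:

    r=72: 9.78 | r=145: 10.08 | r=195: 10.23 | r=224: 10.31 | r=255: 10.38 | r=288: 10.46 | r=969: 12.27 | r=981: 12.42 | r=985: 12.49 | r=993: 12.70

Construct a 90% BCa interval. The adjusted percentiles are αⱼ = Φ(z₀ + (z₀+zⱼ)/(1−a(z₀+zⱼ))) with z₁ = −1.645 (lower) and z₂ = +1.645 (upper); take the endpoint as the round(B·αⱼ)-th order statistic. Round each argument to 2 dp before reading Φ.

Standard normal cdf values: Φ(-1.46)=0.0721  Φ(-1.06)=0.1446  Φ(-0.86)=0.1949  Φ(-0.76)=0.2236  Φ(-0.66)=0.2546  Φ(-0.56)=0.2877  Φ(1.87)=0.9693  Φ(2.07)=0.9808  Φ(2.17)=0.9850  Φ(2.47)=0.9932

(10.08, 12.49)

Lower: z₀ + z₁ = 0.324 + (-1.645) = -1.321; 1 − a(z₀+z₁) = 1 − (-0.034)(-1.321) = 0.9551; argument = 0.324 + (-1.321)/0.9551 = -1.0591 → -1.06.
α₁ = Φ(-1.06) = 0.1446; rank = round(1000 × 0.1446) = 145; θ*₍145₎ = 10.08.
Upper: z₀ + z₂ = 1.969; 1 − a(z₀+z₂) = 1.0669; argument = 2.1695 → 2.17; α₂ = 0.9850; rank = 985; θ*₍985₎ = 12.49.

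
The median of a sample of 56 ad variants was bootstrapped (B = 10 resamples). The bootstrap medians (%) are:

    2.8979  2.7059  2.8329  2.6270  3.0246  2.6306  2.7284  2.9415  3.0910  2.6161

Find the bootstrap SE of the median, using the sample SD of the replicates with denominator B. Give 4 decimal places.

Bootstrap SE is the standard deviation of the 10 replicate medians.
Mean of replicates: (2.8979 + 2.7059 + 2.8329 + 2.6270 + 3.0246 + 2.6306 + 2.7284 + 2.9415 + 3.0910 + 2.6161) / 10 = 28.09590 / 10 = 2.80959
Sum of squared deviations: (+0.08831)² + (−0.10369)² + (+0.02331)² + (−0.18259)² + (+0.21501)² + (−0.17899)² + (−0.08119)² + (+0.13191)² + (+0.28141)² + (−0.19349)² = 0.27132
Variance = 0.27132 / 10 = 0.02713
SE* = √0.02713

SE* = 0.1647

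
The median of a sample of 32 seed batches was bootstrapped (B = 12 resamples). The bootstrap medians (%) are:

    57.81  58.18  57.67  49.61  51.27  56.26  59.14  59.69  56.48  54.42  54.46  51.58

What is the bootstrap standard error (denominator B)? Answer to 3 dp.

SE* = 3.159

Bootstrap SE is the standard deviation of the 12 replicate medians.
Mean of replicates: (57.81 + 58.18 + 57.67 + 49.61 + 51.27 + 56.26 + 59.14 + 59.69 + 56.48 + 54.42 + 54.46 + 51.58) / 12 = 666.5700 / 12 = 55.5475
Sum of squared deviations: (+2.2625)² + (+2.6325)² + (+2.1225)² + (−5.9375)² + (−4.2775)² + (+0.7125)² + (+3.5925)² + (+4.1425)² + (+0.9325)² + (−1.1275)² + (−1.0875)² + (−3.9675)² = 119.7434
Variance = 119.7434 / 12 = 9.9786
SE* = √9.9786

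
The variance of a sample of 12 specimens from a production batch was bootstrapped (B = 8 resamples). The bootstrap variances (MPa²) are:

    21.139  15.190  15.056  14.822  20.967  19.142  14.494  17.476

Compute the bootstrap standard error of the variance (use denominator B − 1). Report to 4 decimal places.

Bootstrap SE is the standard deviation of the 8 replicate variances.
Mean of replicates: (21.139 + 15.190 + 15.056 + 14.822 + 20.967 + 19.142 + 14.494 + 17.476) / 8 = 138.28600 / 8 = 17.28575
Sum of squared deviations: (+3.85325)² + (−2.09575)² + (−2.22975)² + (−2.46375)² + (+3.68125)² + (+1.85625)² + (−2.79175)² + (+0.19025)² = 55.10888
Variance = 55.10888 / 7 = 7.87270
SE* = √7.87270

SE* = 2.8058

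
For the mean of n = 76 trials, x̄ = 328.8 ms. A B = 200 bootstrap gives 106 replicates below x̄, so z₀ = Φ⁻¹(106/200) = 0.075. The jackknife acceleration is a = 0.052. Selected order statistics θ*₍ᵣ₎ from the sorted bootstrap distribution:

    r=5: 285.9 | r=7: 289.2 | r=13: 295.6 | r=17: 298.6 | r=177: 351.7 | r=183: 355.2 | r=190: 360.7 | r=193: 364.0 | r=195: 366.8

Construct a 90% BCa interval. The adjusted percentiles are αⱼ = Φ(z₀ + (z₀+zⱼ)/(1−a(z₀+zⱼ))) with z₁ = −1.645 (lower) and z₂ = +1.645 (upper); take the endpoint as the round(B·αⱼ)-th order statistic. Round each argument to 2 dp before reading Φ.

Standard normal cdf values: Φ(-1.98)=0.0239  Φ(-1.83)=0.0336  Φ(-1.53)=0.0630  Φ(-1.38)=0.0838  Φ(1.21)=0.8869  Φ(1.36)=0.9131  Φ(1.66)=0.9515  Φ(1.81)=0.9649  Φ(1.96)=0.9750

(298.6, 366.8)

Lower: z₀ + z₁ = 0.075 + (-1.645) = -1.570; 1 − a(z₀+z₁) = 1 − (0.052)(-1.570) = 1.0816; argument = 0.075 + (-1.570)/1.0816 = -1.3765 → -1.38.
α₁ = Φ(-1.38) = 0.0838; rank = round(200 × 0.0838) = 17; θ*₍17₎ = 298.6.
Upper: z₀ + z₂ = 1.720; 1 − a(z₀+z₂) = 0.9106; argument = 1.9639 → 1.96; α₂ = 0.9750; rank = 195; θ*₍195₎ = 366.8.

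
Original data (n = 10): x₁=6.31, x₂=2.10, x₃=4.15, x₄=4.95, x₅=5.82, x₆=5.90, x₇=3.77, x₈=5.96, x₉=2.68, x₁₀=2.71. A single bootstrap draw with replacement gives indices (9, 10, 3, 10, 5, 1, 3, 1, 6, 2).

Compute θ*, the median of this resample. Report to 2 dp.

θ* = 4.15

Resample values: 2.68, 2.71, 4.15, 2.71, 5.82, 6.31, 4.15, 6.31, 5.90, 2.10.
Sorted: 2.10, 2.68, 2.71, 2.71, 4.15, 4.15, 5.82, 5.90, 6.31, 6.31
Median = average of the two middle values = 4.15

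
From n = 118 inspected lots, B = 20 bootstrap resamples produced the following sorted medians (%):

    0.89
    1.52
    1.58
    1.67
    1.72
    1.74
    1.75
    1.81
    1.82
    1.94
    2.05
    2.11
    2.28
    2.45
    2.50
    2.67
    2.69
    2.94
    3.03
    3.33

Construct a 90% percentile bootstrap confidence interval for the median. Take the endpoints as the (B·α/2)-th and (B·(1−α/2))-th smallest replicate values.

α = 0.10; lower rank = 20 × 0.050 = 1; upper rank = 20 × 0.950 = 19.
The 1st smallest replicate is 0.89; the 19th is 3.03.

(0.89, 3.03)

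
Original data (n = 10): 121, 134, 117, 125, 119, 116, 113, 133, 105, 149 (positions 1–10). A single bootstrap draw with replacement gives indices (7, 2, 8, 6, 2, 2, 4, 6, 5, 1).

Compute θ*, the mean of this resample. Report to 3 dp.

Resample values: 113, 134, 133, 116, 134, 134, 125, 116, 119, 121.
Mean = (113 + 134 + 133 + 116 + 134 + 134 + 125 + 116 + 119 + 121) / 10 = 1245.0 / 10 = 124.500

θ* = 124.500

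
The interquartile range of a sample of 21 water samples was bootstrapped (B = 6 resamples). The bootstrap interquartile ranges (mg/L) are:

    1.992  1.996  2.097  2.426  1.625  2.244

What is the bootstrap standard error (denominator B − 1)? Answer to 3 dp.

Bootstrap SE is the standard deviation of the 6 replicate interquartile ranges.
Mean of replicates: (1.992 + 1.996 + 2.097 + 2.426 + 1.625 + 2.244) / 6 = 12.3800 / 6 = 2.0633
Sum of squared deviations: (−0.0713)² + (−0.0673)² + (+0.0337)² + (+0.3627)² + (−0.4383)² + (+0.1807)² = 0.3671
Variance = 0.3671 / 5 = 0.0734
SE* = √0.0734

SE* = 0.271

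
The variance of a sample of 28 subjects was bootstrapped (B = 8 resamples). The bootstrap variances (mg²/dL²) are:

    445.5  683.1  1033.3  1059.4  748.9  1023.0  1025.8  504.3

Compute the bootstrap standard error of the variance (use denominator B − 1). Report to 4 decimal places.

Bootstrap SE is the standard deviation of the 8 replicate variances.
Mean of replicates: (445.5 + 683.1 + 1033.3 + 1059.4 + 748.9 + 1023.0 + 1025.8 + 504.3) / 8 = 6523.30000 / 8 = 815.41250
Sum of squared deviations: (−369.91250)² + (−132.31250)² + (+217.88750)² + (+243.98750)² + (−66.51250)² + (+207.58750)² + (+210.38750)² + (−311.11250)² = 449917.08875
Variance = 449917.08875 / 7 = 64273.86982
SE* = √64273.86982

SE* = 253.5229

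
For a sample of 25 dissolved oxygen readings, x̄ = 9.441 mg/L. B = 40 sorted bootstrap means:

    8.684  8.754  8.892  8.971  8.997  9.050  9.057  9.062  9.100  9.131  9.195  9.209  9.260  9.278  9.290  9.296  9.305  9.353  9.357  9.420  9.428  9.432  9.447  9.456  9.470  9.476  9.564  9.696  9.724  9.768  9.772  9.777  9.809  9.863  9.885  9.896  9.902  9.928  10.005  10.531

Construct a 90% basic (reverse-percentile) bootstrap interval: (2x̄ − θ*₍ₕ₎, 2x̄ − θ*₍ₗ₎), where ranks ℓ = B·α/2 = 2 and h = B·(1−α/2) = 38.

(8.954, 10.128)

Percentile endpoints at ranks 2 and 38: θ*₍2₎ = 8.754, θ*₍38₎ = 9.928.
Basic interval reflects these around x̄:
  lower = 2 × 9.441 − 9.928 = 8.954
  upper = 2 × 9.441 − 8.754 = 10.128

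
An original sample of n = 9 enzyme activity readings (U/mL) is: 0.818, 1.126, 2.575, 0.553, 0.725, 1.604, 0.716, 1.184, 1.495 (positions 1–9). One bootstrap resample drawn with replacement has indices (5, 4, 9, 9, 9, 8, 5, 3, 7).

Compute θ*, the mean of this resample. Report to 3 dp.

θ* = 1.218

Resample values: 0.725, 0.553, 1.495, 1.495, 1.495, 1.184, 0.725, 2.575, 0.716.
Mean = (0.725 + 0.553 + 1.495 + 1.495 + 1.495 + 1.184 + 0.725 + 2.575 + 0.716) / 9 = 10.9630 / 9 = 1.218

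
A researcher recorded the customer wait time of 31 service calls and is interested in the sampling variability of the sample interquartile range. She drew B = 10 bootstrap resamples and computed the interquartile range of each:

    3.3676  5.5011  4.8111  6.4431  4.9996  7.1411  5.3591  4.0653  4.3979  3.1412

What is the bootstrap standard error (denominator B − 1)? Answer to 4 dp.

SE* = 1.2640

Bootstrap SE is the standard deviation of the 10 replicate interquartile ranges.
Mean of replicates: (3.3676 + 5.5011 + 4.8111 + 6.4431 + 4.9996 + 7.1411 + 5.3591 + 4.0653 + 4.3979 + 3.1412) / 10 = 49.22710 / 10 = 4.92271
Sum of squared deviations: (−1.55511)² + (+0.57839)² + (−0.11161)² + (+1.52039)² + (+0.07689)² + (+2.21839)² + (+0.43639)² + (−0.85741)² + (−0.52481)² + (−1.78151)² = 14.37890
Variance = 14.37890 / 9 = 1.59766
SE* = √1.59766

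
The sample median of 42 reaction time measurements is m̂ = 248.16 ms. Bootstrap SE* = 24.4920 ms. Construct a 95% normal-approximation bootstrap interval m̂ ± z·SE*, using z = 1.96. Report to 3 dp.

(200.156, 296.164)

Margin = 1.96 × 24.4920 = 48.0043
Interval: 248.16 ± 48.0043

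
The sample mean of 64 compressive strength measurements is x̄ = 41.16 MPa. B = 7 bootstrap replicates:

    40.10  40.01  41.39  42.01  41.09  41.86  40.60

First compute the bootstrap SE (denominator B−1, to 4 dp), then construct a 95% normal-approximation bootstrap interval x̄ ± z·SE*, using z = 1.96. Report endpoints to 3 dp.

Mean of replicates = 41.0086; sum of squared deviations = 3.8695; SE* = √(3.8695/6) = 0.8031
Margin = 1.96 × 0.8031 = 1.5741
Interval: 41.16 ± 1.5741

(39.586, 42.734)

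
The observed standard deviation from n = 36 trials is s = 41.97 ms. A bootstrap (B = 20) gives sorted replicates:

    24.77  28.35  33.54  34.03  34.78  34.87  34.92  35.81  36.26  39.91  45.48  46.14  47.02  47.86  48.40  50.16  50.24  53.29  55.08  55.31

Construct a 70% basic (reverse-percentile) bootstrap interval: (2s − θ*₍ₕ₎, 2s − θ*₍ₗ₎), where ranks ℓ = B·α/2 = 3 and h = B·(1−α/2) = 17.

Percentile endpoints at ranks 3 and 17: θ*₍3₎ = 33.54, θ*₍17₎ = 50.24.
Basic interval reflects these around s:
  lower = 2 × 41.97 − 50.24 = 33.70
  upper = 2 × 41.97 − 33.54 = 50.40

(33.70, 50.40)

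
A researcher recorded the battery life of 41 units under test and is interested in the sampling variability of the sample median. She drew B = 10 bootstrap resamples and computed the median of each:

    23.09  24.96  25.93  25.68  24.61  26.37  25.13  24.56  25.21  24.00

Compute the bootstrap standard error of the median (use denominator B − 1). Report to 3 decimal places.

Bootstrap SE is the standard deviation of the 10 replicate medians.
Mean of replicates: (23.09 + 24.96 + 25.93 + 25.68 + 24.61 + 26.37 + 25.13 + 24.56 + 25.21 + 24.00) / 10 = 249.5400 / 10 = 24.9540
Sum of squared deviations: (−1.8640)² + (+0.0060)² + (+0.9760)² + (+0.7260)² + (−0.3440)² + (+1.4160)² + (+0.1760)² + (−0.3940)² + (+0.2560)² + (−0.9540)² = 8.2394
Variance = 8.2394 / 9 = 0.9155
SE* = √0.9155

SE* = 0.957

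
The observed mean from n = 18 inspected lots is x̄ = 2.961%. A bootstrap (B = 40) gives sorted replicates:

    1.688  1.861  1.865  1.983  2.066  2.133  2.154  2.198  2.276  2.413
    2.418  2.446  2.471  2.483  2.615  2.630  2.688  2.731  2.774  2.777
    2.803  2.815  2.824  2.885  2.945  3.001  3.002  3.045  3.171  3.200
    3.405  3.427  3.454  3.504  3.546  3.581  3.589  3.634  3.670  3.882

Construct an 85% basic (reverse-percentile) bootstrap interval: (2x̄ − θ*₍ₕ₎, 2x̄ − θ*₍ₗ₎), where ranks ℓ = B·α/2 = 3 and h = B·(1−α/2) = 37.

Percentile endpoints at ranks 3 and 37: θ*₍3₎ = 1.865, θ*₍37₎ = 3.589.
Basic interval reflects these around x̄:
  lower = 2 × 2.961 − 3.589 = 2.333
  upper = 2 × 2.961 − 1.865 = 4.057

(2.333, 4.057)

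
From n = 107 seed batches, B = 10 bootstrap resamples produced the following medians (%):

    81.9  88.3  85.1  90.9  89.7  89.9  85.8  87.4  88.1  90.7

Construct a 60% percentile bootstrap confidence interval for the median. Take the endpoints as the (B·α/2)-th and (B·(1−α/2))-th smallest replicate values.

Sorted replicates: 81.9, 85.1, 85.8, 87.4, 88.1, 88.3, 89.7, 89.9, 90.7, 90.9
α = 0.40; lower rank = 10 × 0.200 = 2; upper rank = 10 × 0.800 = 8.
The 2nd smallest replicate is 85.1; the 8th is 89.9.

(85.1, 89.9)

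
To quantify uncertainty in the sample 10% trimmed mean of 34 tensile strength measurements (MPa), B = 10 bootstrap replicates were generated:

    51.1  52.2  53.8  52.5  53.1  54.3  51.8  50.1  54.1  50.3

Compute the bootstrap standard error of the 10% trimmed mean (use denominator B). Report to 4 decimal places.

SE* = 1.4388

Bootstrap SE is the standard deviation of the 10 replicate 10% trimmed means.
Mean of replicates: (51.1 + 52.2 + 53.8 + 52.5 + 53.1 + 54.3 + 51.8 + 50.1 + 54.1 + 50.3) / 10 = 523.30000 / 10 = 52.33000
Sum of squared deviations: (−1.23000)² + (−0.13000)² + (+1.47000)² + (+0.17000)² + (+0.77000)² + (+1.97000)² + (−0.53000)² + (−2.23000)² + (+1.77000)² + (−2.03000)² = 20.70100
Variance = 20.70100 / 10 = 2.07010
SE* = √2.07010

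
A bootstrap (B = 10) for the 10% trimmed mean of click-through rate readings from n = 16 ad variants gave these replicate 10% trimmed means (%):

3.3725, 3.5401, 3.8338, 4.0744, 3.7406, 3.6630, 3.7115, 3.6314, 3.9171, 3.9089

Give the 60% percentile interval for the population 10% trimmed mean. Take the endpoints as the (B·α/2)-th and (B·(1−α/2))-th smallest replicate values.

Sorted replicates: 3.3725, 3.5401, 3.6314, 3.6630, 3.7115, 3.7406, 3.8338, 3.9089, 3.9171, 4.0744
α = 0.40; lower rank = 10 × 0.200 = 2; upper rank = 10 × 0.800 = 8.
The 2nd smallest replicate is 3.5401; the 8th is 3.9089.

(3.5401, 3.9089)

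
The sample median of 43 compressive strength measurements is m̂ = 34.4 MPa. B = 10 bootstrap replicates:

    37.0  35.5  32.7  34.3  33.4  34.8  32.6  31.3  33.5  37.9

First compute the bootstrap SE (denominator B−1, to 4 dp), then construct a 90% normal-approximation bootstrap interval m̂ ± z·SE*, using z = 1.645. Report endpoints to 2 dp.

Mean of replicates = 34.3000; sum of squared deviations = 37.8400; SE* = √(37.8400/9) = 2.0505
Margin = 1.645 × 2.0505 = 3.373
Interval: 34.4 ± 3.373

(31.03, 37.77)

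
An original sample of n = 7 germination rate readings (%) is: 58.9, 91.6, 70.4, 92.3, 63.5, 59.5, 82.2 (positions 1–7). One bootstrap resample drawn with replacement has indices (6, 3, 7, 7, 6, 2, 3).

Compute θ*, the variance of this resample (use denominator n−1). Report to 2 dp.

Resample values: 59.5, 70.4, 82.2, 82.2, 59.5, 91.6, 70.4.
Mean = 73.6857; sum of squared deviations = 889.9686
s² = 889.9686 / 6 = 148.3281

θ* = 148.33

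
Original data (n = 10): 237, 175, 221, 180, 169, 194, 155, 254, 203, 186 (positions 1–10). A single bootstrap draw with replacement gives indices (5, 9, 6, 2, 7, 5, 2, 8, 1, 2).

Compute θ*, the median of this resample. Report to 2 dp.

θ* = 175.00

Resample values: 169, 203, 194, 175, 155, 169, 175, 254, 237, 175.
Sorted: 155, 169, 169, 175, 175, 175, 194, 203, 237, 254
Median = average of the two middle values = 175.00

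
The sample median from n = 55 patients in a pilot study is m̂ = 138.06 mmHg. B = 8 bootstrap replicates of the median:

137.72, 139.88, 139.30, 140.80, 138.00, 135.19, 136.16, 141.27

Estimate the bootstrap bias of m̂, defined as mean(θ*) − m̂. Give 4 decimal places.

mean(θ*) = (137.72 + 139.88 + 139.30 + 140.80 + 138.00 + 135.19 + 136.16 + 141.27) / 8 = 138.54000
bias = 138.54000 − 138.06

bias = +0.4800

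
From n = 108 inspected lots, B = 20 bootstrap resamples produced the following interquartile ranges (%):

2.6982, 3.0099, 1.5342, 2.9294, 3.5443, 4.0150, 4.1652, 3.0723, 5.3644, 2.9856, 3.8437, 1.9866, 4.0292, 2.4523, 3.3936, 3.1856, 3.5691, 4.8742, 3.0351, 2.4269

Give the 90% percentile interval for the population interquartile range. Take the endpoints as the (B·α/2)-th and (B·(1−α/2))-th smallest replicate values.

(1.5342, 4.8742)

Sorted replicates: 1.5342, 1.9866, 2.4269, 2.4523, 2.6982, 2.9294, 2.9856, 3.0099, 3.0351, 3.0723, 3.1856, 3.3936, 3.5443, 3.5691, 3.8437, 4.0150, 4.0292, 4.1652, 4.8742, 5.3644
α = 0.10; lower rank = 20 × 0.050 = 1; upper rank = 20 × 0.950 = 19.
The 1st smallest replicate is 1.5342; the 19th is 4.8742.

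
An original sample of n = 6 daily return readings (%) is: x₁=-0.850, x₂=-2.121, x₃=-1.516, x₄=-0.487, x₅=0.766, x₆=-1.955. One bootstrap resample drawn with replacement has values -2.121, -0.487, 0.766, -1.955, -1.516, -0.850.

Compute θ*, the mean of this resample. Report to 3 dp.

Mean = ((-2.121) + (-0.487) + 0.766 + (-1.955) + (-1.516) + (-0.850)) / 6 = -6.1630 / 6 = -1.027

θ* = -1.027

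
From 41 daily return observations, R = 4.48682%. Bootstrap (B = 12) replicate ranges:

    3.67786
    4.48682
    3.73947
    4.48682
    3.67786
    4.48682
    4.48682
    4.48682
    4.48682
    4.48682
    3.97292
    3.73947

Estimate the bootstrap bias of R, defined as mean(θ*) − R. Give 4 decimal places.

mean(θ*) = (3.67786 + 4.48682 + 3.73947 + 4.48682 + 3.67786 + 4.48682 + 4.48682 + 4.48682 + 4.48682 + 4.48682 + 3.97292 + 3.73947) / 12 = 4.18461
bias = 4.18461 − 4.48682

bias = −0.3022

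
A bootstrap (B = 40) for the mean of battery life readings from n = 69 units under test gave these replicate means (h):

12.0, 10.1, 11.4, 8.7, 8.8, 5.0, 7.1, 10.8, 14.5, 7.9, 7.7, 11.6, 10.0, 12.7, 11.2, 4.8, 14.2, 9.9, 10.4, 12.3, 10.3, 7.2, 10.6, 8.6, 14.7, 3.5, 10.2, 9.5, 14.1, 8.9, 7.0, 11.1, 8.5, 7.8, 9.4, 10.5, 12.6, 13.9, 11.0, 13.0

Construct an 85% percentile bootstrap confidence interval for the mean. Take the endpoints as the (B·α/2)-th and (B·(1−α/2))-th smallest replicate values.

Sorted replicates: 3.5, 4.8, 5.0, 7.0, 7.1, 7.2, 7.7, 7.8, 7.9, 8.5, 8.6, 8.7, 8.8, 8.9, 9.4, 9.5, 9.9, 10.0, 10.1, 10.2, 10.3, 10.4, 10.5, 10.6, 10.8, 11.0, 11.1, 11.2, 11.4, 11.6, 12.0, 12.3, 12.6, 12.7, 13.0, 13.9, 14.1, 14.2, 14.5, 14.7
α = 0.15; lower rank = 40 × 0.075 = 3; upper rank = 40 × 0.925 = 37.
The 3rd smallest replicate is 5.0; the 37th is 14.1.

(5.0, 14.1)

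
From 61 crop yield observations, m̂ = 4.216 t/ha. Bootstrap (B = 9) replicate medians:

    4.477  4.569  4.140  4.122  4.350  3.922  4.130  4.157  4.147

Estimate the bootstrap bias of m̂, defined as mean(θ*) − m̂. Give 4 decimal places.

mean(θ*) = (4.477 + 4.569 + 4.140 + 4.122 + 4.350 + 3.922 + 4.130 + 4.157 + 4.147) / 9 = 4.22378
bias = 4.22378 − 4.216

bias = +0.0078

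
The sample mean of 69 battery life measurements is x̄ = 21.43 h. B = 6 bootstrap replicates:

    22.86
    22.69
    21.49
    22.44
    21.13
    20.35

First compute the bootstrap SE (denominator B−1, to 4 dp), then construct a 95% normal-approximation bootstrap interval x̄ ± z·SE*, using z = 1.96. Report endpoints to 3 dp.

(19.476, 23.384)

Mean of replicates = 21.8267; sum of squared deviations = 4.9685; SE* = √(4.9685/5) = 0.9968
Margin = 1.96 × 0.9968 = 1.9537
Interval: 21.43 ± 1.9537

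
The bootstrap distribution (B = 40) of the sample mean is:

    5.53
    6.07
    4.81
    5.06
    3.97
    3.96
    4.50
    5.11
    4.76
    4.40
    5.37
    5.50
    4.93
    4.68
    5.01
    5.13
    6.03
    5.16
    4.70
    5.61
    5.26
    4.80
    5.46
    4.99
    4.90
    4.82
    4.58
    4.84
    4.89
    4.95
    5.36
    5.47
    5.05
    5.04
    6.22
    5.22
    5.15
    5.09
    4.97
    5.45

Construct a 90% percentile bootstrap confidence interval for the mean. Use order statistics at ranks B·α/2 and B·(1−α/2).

(3.97, 6.03)

Sorted replicates: 3.96, 3.97, 4.40, 4.50, 4.58, 4.68, 4.70, 4.76, 4.80, 4.81, 4.82, 4.84, 4.89, 4.90, 4.93, 4.95, 4.97, 4.99, 5.01, 5.04, 5.05, 5.06, 5.09, 5.11, 5.13, 5.15, 5.16, 5.22, 5.26, 5.36, 5.37, 5.45, 5.46, 5.47, 5.50, 5.53, 5.61, 6.03, 6.07, 6.22
α = 0.10; lower rank = 40 × 0.050 = 2; upper rank = 40 × 0.950 = 38.
The 2nd smallest replicate is 3.97; the 38th is 6.03.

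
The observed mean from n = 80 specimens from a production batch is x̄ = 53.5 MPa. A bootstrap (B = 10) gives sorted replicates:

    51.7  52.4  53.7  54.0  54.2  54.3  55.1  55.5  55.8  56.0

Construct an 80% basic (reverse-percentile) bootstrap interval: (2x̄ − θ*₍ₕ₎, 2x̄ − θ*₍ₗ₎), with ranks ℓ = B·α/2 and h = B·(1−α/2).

(51.2, 55.3)

Percentile endpoints at ranks 1 and 9: θ*₍1₎ = 51.7, θ*₍9₎ = 55.8.
Basic interval reflects these around x̄:
  lower = 2 × 53.5 − 55.8 = 51.2
  upper = 2 × 53.5 − 51.7 = 55.3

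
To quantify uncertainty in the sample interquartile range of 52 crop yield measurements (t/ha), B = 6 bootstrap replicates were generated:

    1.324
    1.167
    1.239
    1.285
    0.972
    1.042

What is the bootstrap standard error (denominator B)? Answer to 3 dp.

SE* = 0.127

Bootstrap SE is the standard deviation of the 6 replicate interquartile ranges.
Mean of replicates: (1.324 + 1.167 + 1.239 + 1.285 + 0.972 + 1.042) / 6 = 7.0290 / 6 = 1.1715
Sum of squared deviations: (+0.1525)² + (−0.0045)² + (+0.0675)² + (+0.1135)² + (−0.1995)² + (−0.1295)² = 0.0973
Variance = 0.0973 / 6 = 0.0162
SE* = √0.0162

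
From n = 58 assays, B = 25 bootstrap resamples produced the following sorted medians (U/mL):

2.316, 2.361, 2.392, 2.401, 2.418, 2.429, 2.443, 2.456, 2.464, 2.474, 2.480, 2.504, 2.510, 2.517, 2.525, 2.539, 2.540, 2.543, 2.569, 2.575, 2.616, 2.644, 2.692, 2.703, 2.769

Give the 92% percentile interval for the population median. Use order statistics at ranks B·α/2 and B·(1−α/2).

(2.316, 2.703)

α = 0.08; lower rank = 25 × 0.040 = 1; upper rank = 25 × 0.960 = 24.
The 1st smallest replicate is 2.316; the 24th is 2.703.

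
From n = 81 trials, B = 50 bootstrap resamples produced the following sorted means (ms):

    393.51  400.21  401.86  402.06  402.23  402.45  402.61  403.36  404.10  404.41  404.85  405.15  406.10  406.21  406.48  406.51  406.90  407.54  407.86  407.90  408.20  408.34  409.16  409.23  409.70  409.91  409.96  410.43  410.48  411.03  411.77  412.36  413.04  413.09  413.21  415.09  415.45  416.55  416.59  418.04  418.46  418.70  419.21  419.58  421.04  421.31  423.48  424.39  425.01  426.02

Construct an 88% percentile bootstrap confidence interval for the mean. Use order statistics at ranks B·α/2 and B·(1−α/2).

(401.86, 423.48)

α = 0.12; lower rank = 50 × 0.060 = 3; upper rank = 50 × 0.940 = 47.
The 3rd smallest replicate is 401.86; the 47th is 423.48.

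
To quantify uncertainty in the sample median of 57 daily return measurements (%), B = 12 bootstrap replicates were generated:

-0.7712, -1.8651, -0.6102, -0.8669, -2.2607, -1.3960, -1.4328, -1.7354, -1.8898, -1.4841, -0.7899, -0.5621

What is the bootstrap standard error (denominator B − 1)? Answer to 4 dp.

SE* = 0.5711

Bootstrap SE is the standard deviation of the 12 replicate medians.
Mean of replicates: ((-0.7712) + (-1.8651) + (-0.6102) + (-0.8669) + (-2.2607) + (-1.3960) + (-1.4328) + (-1.7354) + (-1.8898) + (-1.4841) + (-0.7899) + (-0.5621)) / 12 = -15.66420 / 12 = -1.30535
Sum of squared deviations: (+0.53415)² + (−0.55975)² + (+0.69515)² + (+0.43845)² + (−0.95535)² + (−0.09065)² + (−0.12745)² + (−0.43005)² + (−0.58445)² + (−0.17875)² + (+0.51545)² + (+0.74325)² = 3.58785
Variance = 3.58785 / 11 = 0.32617
SE* = √0.32617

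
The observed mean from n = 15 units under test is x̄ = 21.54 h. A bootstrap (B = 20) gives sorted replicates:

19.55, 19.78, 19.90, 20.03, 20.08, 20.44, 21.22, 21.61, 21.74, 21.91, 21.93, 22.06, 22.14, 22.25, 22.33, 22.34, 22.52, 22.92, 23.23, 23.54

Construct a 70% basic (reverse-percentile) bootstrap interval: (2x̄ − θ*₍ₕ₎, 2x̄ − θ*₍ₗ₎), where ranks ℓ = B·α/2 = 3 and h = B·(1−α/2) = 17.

Percentile endpoints at ranks 3 and 17: θ*₍3₎ = 19.90, θ*₍17₎ = 22.52.
Basic interval reflects these around x̄:
  lower = 2 × 21.54 − 22.52 = 20.56
  upper = 2 × 21.54 − 19.90 = 23.18

(20.56, 23.18)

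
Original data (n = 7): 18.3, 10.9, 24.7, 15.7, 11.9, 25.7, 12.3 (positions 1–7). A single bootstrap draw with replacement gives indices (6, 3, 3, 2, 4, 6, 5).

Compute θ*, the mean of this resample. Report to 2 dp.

θ* = 19.90

Resample values: 25.7, 24.7, 24.7, 10.9, 15.7, 25.7, 11.9.
Mean = (25.7 + 24.7 + 24.7 + 10.9 + 15.7 + 25.7 + 11.9) / 7 = 139.30 / 7 = 19.90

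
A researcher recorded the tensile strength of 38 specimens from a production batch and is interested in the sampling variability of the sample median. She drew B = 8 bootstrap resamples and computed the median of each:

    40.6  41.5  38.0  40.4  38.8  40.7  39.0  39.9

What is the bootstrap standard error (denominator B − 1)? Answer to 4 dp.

Bootstrap SE is the standard deviation of the 8 replicate medians.
Mean of replicates: (40.6 + 41.5 + 38.0 + 40.4 + 38.8 + 40.7 + 39.0 + 39.9) / 8 = 318.90000 / 8 = 39.86250
Sum of squared deviations: (+0.73750)² + (+1.63750)² + (−1.86250)² + (+0.53750)² + (−1.06250)² + (+0.83750)² + (−0.86250)² + (+0.03750)² = 9.55875
Variance = 9.55875 / 7 = 1.36554
SE* = √1.36554

SE* = 1.1686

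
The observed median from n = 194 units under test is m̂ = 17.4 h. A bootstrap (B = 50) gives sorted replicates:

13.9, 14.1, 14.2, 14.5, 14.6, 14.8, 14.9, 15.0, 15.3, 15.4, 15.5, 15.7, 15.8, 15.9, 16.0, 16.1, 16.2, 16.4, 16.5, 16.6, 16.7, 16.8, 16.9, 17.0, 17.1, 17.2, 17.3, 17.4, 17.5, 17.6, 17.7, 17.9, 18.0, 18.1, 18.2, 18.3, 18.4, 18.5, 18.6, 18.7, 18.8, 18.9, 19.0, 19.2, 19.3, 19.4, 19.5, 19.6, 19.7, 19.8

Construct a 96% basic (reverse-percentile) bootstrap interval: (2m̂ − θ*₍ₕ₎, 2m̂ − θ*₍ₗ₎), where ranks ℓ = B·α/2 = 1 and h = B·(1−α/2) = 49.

(15.1, 20.9)

Percentile endpoints at ranks 1 and 49: θ*₍1₎ = 13.9, θ*₍49₎ = 19.7.
Basic interval reflects these around m̂:
  lower = 2 × 17.4 − 19.7 = 15.1
  upper = 2 × 17.4 − 13.9 = 20.9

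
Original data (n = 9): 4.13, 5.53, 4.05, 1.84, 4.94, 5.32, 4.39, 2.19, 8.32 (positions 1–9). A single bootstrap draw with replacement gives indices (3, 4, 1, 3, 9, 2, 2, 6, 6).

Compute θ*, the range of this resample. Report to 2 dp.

θ* = 6.48

Resample values: 4.05, 1.84, 4.13, 4.05, 8.32, 5.53, 5.53, 5.32, 5.32.
Range = 8.32 − 1.84 = 6.48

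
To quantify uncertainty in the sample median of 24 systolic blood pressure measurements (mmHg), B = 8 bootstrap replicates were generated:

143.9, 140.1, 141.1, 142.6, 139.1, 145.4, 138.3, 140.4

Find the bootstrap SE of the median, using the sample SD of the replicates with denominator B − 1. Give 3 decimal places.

Bootstrap SE is the standard deviation of the 8 replicate medians.
Mean of replicates: (143.9 + 140.1 + 141.1 + 142.6 + 139.1 + 145.4 + 138.3 + 140.4) / 8 = 1130.9000 / 8 = 141.3625
Sum of squared deviations: (+2.5375)² + (−1.2625)² + (−0.2625)² + (+1.2375)² + (−2.2625)² + (+4.0375)² + (−3.0625)² + (−0.9625)² = 41.3588
Variance = 41.3588 / 7 = 5.9084
SE* = √5.9084

SE* = 2.431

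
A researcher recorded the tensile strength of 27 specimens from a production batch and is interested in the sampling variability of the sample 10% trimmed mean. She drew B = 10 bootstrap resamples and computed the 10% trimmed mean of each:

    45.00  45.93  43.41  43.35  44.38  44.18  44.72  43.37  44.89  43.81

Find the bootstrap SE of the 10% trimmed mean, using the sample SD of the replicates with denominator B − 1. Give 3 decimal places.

Bootstrap SE is the standard deviation of the 10 replicate 10% trimmed means.
Mean of replicates: (45.00 + 45.93 + 43.41 + 43.35 + 44.38 + 44.18 + 44.72 + 43.37 + 44.89 + 43.81) / 10 = 443.0400 / 10 = 44.3040
Sum of squared deviations: (+0.6960)² + (+1.6260)² + (−0.8940)² + (−0.9540)² + (+0.0760)² + (−0.1240)² + (+0.4160)² + (−0.9340)² + (+0.5860)² + (−0.4940)² = 6.4916
Variance = 6.4916 / 9 = 0.7213
SE* = √0.7213

SE* = 0.849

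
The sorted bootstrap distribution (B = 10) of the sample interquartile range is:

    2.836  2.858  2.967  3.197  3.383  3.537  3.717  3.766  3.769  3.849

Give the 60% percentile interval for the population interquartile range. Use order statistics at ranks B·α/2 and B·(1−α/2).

α = 0.40; lower rank = 10 × 0.200 = 2; upper rank = 10 × 0.800 = 8.
The 2nd smallest replicate is 2.858; the 8th is 3.766.

(2.858, 3.766)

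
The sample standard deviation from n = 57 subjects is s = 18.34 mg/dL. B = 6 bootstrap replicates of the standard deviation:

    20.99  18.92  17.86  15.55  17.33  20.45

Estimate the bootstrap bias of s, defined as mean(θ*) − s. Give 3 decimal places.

mean(θ*) = (20.99 + 18.92 + 17.86 + 15.55 + 17.33 + 20.45) / 6 = 18.5167
bias = 18.5167 − 18.34

bias = +0.177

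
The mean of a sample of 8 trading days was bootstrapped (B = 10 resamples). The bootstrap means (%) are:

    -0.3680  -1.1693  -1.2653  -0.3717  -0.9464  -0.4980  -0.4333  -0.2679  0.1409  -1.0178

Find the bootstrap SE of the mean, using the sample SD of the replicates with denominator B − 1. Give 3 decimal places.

SE* = 0.455

Bootstrap SE is the standard deviation of the 10 replicate means.
Mean of replicates: ((-0.3680) + (-1.1693) + (-1.2653) + (-0.3717) + (-0.9464) + (-0.4980) + (-0.4333) + (-0.2679) + 0.1409 + (-1.0178)) / 10 = -6.19680 / 10 = -0.61968
Sum of squared deviations: (+0.25168)² + (−0.54962)² + (−0.64562)² + (+0.24798)² + (−0.32672)² + (+0.12168)² + (+0.18638)² + (+0.35178)² + (+0.76058)² + (−0.39812)² = 1.86076
Variance = 1.86076 / 9 = 0.20675
SE* = √0.20675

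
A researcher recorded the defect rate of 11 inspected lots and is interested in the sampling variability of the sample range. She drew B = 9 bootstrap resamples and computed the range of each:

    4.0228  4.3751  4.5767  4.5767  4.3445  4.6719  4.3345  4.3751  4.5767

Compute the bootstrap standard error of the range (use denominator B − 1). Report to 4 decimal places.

SE* = 0.1973

Bootstrap SE is the standard deviation of the 9 replicate ranges.
Mean of replicates: (4.0228 + 4.3751 + 4.5767 + 4.5767 + 4.3445 + 4.6719 + 4.3345 + 4.3751 + 4.5767) / 9 = 39.85400 / 9 = 4.42822
Sum of squared deviations: (−0.40542)² + (−0.05312)² + (+0.14848)² + (+0.14848)² + (−0.08372)² + (+0.24368)² + (−0.09372)² + (−0.05312)² + (+0.14848)² = 0.31132
Variance = 0.31132 / 8 = 0.03892
SE* = √0.03892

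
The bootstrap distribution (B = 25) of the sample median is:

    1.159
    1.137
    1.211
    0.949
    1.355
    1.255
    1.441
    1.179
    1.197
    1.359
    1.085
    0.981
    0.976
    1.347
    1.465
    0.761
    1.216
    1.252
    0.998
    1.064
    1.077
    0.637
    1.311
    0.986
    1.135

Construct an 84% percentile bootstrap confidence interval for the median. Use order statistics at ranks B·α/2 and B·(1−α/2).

Sorted replicates: 0.637, 0.761, 0.949, 0.976, 0.981, 0.986, 0.998, 1.064, 1.077, 1.085, 1.135, 1.137, 1.159, 1.179, 1.197, 1.211, 1.216, 1.252, 1.255, 1.311, 1.347, 1.355, 1.359, 1.441, 1.465
α = 0.16; lower rank = 25 × 0.080 = 2; upper rank = 25 × 0.920 = 23.
The 2nd smallest replicate is 0.761; the 23rd is 1.359.

(0.761, 1.359)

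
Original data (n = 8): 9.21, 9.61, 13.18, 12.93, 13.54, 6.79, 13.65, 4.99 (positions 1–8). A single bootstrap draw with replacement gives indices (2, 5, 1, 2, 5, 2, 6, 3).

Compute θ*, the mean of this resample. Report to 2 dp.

Resample values: 9.61, 13.54, 9.21, 9.61, 13.54, 9.61, 6.79, 13.18.
Mean = (9.61 + 13.54 + 9.21 + 9.61 + 13.54 + 9.61 + 6.79 + 13.18) / 8 = 85.090 / 8 = 10.64

θ* = 10.64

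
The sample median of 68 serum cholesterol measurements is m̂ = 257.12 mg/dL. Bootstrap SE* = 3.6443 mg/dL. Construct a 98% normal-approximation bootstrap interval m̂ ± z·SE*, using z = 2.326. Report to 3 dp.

Margin = 2.326 × 3.6443 = 8.4766
Interval: 257.12 ± 8.4766

(248.643, 265.597)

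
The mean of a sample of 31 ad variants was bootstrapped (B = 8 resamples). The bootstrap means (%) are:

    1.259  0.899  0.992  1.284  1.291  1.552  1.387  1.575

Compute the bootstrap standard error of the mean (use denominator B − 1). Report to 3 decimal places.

Bootstrap SE is the standard deviation of the 8 replicate means.
Mean of replicates: (1.259 + 0.899 + 0.992 + 1.284 + 1.291 + 1.552 + 1.387 + 1.575) / 8 = 10.2390 / 8 = 1.2799
Sum of squared deviations: (−0.0209)² + (−0.3809)² + (−0.2879)² + (+0.0041)² + (+0.0111)² + (+0.2721)² + (+0.1071)² + (+0.2951)² = 0.4011
Variance = 0.4011 / 7 = 0.0573
SE* = √0.0573

SE* = 0.239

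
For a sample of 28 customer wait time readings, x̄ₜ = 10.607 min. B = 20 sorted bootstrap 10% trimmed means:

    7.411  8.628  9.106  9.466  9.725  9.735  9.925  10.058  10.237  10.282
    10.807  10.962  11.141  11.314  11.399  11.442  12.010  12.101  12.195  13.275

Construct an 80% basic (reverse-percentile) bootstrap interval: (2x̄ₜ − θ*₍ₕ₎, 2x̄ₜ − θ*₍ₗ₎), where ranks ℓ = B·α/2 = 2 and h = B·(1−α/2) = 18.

Percentile endpoints at ranks 2 and 18: θ*₍2₎ = 8.628, θ*₍18₎ = 12.101.
Basic interval reflects these around x̄ₜ:
  lower = 2 × 10.607 − 12.101 = 9.113
  upper = 2 × 10.607 − 8.628 = 12.586

(9.113, 12.586)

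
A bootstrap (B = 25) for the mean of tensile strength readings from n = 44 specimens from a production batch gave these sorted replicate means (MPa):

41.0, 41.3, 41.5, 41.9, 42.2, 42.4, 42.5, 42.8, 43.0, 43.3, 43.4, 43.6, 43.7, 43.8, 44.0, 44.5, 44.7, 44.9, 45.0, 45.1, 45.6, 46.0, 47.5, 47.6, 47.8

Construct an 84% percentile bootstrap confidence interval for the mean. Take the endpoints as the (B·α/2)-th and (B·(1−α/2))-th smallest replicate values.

α = 0.16; lower rank = 25 × 0.080 = 2; upper rank = 25 × 0.920 = 23.
The 2nd smallest replicate is 41.3; the 23rd is 47.5.

(41.3, 47.5)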